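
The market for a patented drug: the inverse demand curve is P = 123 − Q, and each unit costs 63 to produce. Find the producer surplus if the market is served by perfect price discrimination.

A perfectly discriminating monopolist sells every unit with P(Q) ≥ MC(Q), so output equals the competitive quantity Q = 60. Each buyer pays their reservation price, so CS = 0 and the firm captures all surplus.
PS = ½·(123 − 63)·60 = 1800.

PS = 1800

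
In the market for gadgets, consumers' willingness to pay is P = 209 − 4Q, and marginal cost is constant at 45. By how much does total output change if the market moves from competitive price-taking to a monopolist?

Competitive firms price at marginal cost: P = 45, giving Q = 41.
Monopoly sets MR = MC: 209 − 8Q = 45 ⇒ Q = 20.5, P = 209 − 4·20.5 = 127.
Change in total output: 20.5 − 41 = −20.5.

Total output falls by 20.5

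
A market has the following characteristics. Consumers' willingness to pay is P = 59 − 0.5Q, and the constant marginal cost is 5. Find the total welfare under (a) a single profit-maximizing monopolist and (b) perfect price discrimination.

Monopoly: TS = 2187; Perfect PD: TS = 2916

A monopolist chooses Q where MR = MC. MR = 59 − Q; setting this equal to 5 gives Q = 54 and P = 32.
CS = ½·(59 − 32)·54 = 729; PS = (32 − 5)·54 = 1458; TS = 2187.
A perfectly discriminating monopolist sells every unit with P(Q) ≥ MC(Q), so output equals the competitive quantity Q = 108. Each buyer pays their reservation price, so CS = 0 and the firm captures all surplus.
TS = 2916 (equal to competitive TS).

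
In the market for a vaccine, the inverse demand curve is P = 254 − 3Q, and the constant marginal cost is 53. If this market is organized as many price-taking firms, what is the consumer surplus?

CS = 6733.5

Under competition P = MC = 53, so Q = (254 − 53)/3 = 67.
CS = ½·(254 − 53)·67 = 6733.5.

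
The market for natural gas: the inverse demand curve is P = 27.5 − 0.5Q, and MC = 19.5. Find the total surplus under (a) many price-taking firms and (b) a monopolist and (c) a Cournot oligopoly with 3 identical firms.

Perfect competition: P = MC = 19.5, so 27.5 − 0.5Q = 19.5 and Q = 16.
CS = ½·(27.5 − 19.5)·16 = 64; PS = (19.5 − 19.5)·16 = 0; TS = 64.
Monopoly sets MR = MC: 27.5 − Q = 19.5 ⇒ Q = 8, P = 27.5 − 0.5·8 = 23.5.
CS = ½·(27.5 − 23.5)·8 = 16; PS = (23.5 − 19.5)·8 = 32; TS = 48.
Cournot with 3 identical firms: the symmetric best-response condition is 27.5 − 2q = 19.5. Each firm produces q = 4, total output Q = 12, price P = 21.5.
CS = ½·(27.5 − 21.5)·12 = 36; PS = (21.5 − 19.5)·12 = 24; TS = 60.

Competition: TS = 64; Monopoly: TS = 48; Cournot: TS = 60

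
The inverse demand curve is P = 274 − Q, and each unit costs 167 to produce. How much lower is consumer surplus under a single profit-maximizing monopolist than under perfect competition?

CS falls by 4293.375

Under competition P = MC = 167, so Q = (274 − 167)/1 = 107.
CS = ½·(274 − 167)·107 = 5724.5.
Monopoly sets MR = MC: 274 − 2Q = 167 ⇒ Q = 53.5, P = 274 − 53.5 = 220.5.
CS = ½·(274 − 220.5)·53.5 = 1431.125.
Change in consumer surplus: 1431.125 − 5724.5 = −4293.375.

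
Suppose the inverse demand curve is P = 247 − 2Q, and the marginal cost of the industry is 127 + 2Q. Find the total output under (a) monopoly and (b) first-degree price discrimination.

A monopolist chooses Q where MR = MC. MR = 247 − 4Q; setting this equal to 127 + 2Q gives Q = 20 and P = 207.
A perfectly discriminating monopolist sells every unit with P(Q) ≥ MC(Q), so output equals the competitive quantity Q = 30. Each buyer pays their reservation price, so CS = 0 and the firm captures all surplus.

Monopoly: Q = 20; Perfect PD: Q = 30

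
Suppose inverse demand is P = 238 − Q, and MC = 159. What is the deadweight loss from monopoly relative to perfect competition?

DWL = 780.125

Competitive firms price at marginal cost: P = 159, giving Q = 79.
A monopolist chooses Q where MR = MC. MR = 238 − 2Q; setting this equal to 159 gives Q = 39.5 and P = 198.5.
DWL is the triangle between Q = 39.5 and Q = 79: ½·(79 − 39.5)·(198.5 − 159) = 780.125.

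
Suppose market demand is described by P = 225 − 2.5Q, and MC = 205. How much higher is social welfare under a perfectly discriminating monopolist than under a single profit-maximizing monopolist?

Social welfare rises by 20

A monopolist chooses Q where MR = MC. MR = 225 − 5Q; setting this equal to 205 gives Q = 4 and P = 215.
CS = ½·(225 − 215)·4 = 20; PS = (215 − 205)·4 = 40; TS = 60.
With perfect price discrimination, output is the efficient level Q = 8 (where demand meets MC), but every buyer pays their willingness to pay: CS = 0 and PS = total surplus.
TS = 80 (equal to competitive TS).
Change in social welfare: 80 − 60 = 20.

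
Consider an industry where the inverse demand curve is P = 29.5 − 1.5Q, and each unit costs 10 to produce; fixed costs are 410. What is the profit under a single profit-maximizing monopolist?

The monopolist equates marginal revenue to marginal cost: 29.5 − 3Q = 10, so Q = 6.5. From demand, P = 19.75.
Profit = (19.75 − 10)·6.5 − 410 = −346.625.

Profit = −346.625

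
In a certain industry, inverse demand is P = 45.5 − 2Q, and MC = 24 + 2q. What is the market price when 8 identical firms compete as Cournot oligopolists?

P = 28.3

Cournot with 8 identical firms: the symmetric best-response condition is 45.5 − 18q = 24 + 2q. Each firm produces q = 1.075, total output Q = 8.6, price P = 28.3.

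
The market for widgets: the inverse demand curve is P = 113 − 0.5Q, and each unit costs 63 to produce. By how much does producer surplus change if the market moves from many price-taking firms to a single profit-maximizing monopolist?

PS rises by 1250

Competitive firms price at marginal cost: P = 63, giving Q = 100.
PS = (63 − 63)·100 = 0.
A monopolist chooses Q where MR = MC. MR = 113 − Q; setting this equal to 63 gives Q = 50 and P = 88.
PS = (88 − 63)·50 = 1250.
Change in producer surplus: 1250 − 0 = 1250.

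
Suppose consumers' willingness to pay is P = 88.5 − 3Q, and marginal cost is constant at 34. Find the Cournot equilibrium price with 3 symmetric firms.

P = 47.625

Cournot with 3 identical firms: the symmetric best-response condition is 88.5 − 12q = 34. Each firm produces q = 109/24, total output Q = 13.625, price P = 47.625.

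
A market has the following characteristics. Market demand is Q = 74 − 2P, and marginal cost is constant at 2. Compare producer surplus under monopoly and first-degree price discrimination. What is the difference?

Inverting demand: P = 37 − 0.5Q.
A monopolist chooses Q where MR = MC. MR = 37 − Q; setting this equal to 2 gives Q = 35 and P = 19.5.
PS = (19.5 − 2)·35 = 612.5.
Under first-degree price discrimination the firm charges each unit its demand price and produces up to where P = MC, i.e. Q = 70. Consumer surplus is zero; producer surplus equals total surplus.
PS = ½·(37 − 2)·70 = 1225.
Change in producer surplus: 1225 − 612.5 = 612.5.

Producer surplus rises by 612.5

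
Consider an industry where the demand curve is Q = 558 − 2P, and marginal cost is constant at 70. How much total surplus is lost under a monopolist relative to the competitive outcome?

Inverting demand: P = 279 − 0.5Q.
Competitive firms price at marginal cost: P = 70, giving Q = 418.
The monopolist equates marginal revenue to marginal cost: 279 − Q = 70, so Q = 209. From demand, P = 174.5.
DWL is the triangle between Q = 209 and Q = 418: ½·(418 − 209)·(174.5 − 70) = 10920.25.

DWL = 10920.25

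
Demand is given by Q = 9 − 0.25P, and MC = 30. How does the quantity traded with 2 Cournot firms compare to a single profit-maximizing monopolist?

Inverting demand: P = 36 − 4Q.
In a 2-firm Cournot equilibrium, symmetry and the first-order condition give q = (36 − 30)/(12) = 0.5. So Q = 1 and P = 32.
A monopolist chooses Q where MR = MC. MR = 36 − 8Q; setting this equal to 30 gives Q = 0.75 and P = 33.

Cournot: Q = 1; Monopoly: Q = 0.75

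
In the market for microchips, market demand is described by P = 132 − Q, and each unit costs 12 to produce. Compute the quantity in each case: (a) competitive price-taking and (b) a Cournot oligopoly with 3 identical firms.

Competition: Q = 120; Cournot: Q = 90

Competitive firms price at marginal cost: P = 12, giving Q = 120.
In a 3-firm Cournot equilibrium, symmetry and the first-order condition give q = (132 − 12)/(4) = 30. So Q = 90 and P = 42.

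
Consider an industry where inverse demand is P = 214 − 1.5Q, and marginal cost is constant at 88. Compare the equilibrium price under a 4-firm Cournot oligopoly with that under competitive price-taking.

Cournot: P = 113.2; Competition: P = 88

With 4 symmetric Cournot firms, each firm's FOC gives 214 − 7.5q = 88, so q = 16.8, Q = 4·16.8 = 67.2, and P = 113.2.
Perfect competition: P = MC = 88, so 214 − 1.5Q = 88 and Q = 84.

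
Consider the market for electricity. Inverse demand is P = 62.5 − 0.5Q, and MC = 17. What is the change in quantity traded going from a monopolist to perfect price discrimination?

Monopoly sets MR = MC: 62.5 − Q = 17 ⇒ Q = 45.5, P = 62.5 − 0.5·45.5 = 39.75.
A perfectly discriminating monopolist sells every unit with P(Q) ≥ MC(Q), so output equals the competitive quantity Q = 91. Each buyer pays their reservation price, so CS = 0 and the firm captures all surplus.
Change in quantity traded: 91 − 45.5 = 45.5.

Quantity traded rises by 45.5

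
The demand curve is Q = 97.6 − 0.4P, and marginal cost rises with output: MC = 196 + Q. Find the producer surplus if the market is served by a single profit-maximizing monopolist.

Inverting demand: P = 244 − 2.5Q.
A monopolist chooses Q where MR = MC. MR = 244 − 5Q; setting this equal to 196 + Q gives Q = 8 and P = 224.
PS = P·Q − VC(Q) = 224·8 − (196·8 + ½·1·8²) = 192.

PS = 192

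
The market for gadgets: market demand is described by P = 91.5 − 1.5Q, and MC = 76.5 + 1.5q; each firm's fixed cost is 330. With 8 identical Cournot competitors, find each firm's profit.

π_i = −327.75

With 8 symmetric Cournot firms, each firm's FOC gives 91.5 − 13.5q = 76.5 + 1.5q, so q = 1, Q = 8·1 = 8, and P = 79.5.
Each firm's profit = 79.5·1 − (76.5·1 + ½·1.5·1²) − 330 = −327.75.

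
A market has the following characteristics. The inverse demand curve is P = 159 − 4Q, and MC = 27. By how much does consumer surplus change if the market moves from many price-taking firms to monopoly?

Competitive firms price at marginal cost: P = 27, giving Q = 33.
CS = ½·(159 − 27)·33 = 2178.
The monopolist equates marginal revenue to marginal cost: 159 − 8Q = 27, so Q = 16.5. From demand, P = 93.
CS = ½·(159 − 93)·16.5 = 544.5.
Change in consumer surplus: 544.5 − 2178 = −1633.5.

Consumer surplus falls by 1633.5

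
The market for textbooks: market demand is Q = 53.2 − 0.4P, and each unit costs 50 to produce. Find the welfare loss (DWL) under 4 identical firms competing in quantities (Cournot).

Inverting demand: P = 133 − 2.5Q.
Perfect competition: P = MC = 50, so 133 − 2.5Q = 50 and Q = 33.2.
In a 4-firm Cournot equilibrium, symmetry and the first-order condition give q = (133 − 50)/(12.5) = 6.64. So Q = 26.56 and P = 66.6.
DWL is the triangle between Q = 26.56 and Q = 33.2: ½·(33.2 − 26.56)·(66.6 − 50) = 55.112.

DWL = 55.112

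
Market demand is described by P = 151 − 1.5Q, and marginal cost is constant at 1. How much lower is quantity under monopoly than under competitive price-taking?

Q falls by 50

Perfect competition: P = MC = 1, so 151 − 1.5Q = 1 and Q = 100.
A monopolist chooses Q where MR = MC. MR = 151 − 3Q; setting this equal to 1 gives Q = 50 and P = 76.
Change in quantity: 50 − 100 = −50.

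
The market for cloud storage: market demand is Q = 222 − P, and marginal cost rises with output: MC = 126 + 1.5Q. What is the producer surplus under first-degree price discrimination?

Inverting demand: P = 222 − Q.
A perfectly discriminating monopolist sells every unit with P(Q) ≥ MC(Q), so output equals the competitive quantity Q = 38.4. Each buyer pays their reservation price, so CS = 0 and the firm captures all surplus.
PS = ½·(222 − 126)·38.4 = 1843.2.

PS = 1843.2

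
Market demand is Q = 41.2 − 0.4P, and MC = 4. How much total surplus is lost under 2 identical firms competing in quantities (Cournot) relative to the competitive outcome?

DWL = 217.8

Inverting demand: P = 103 − 2.5Q.
Competitive firms price at marginal cost: P = 4, giving Q = 39.6.
With 2 symmetric Cournot firms, each firm's FOC gives 103 − 7.5q = 4, so q = 13.2, Q = 2·13.2 = 26.4, and P = 37.
DWL is the triangle between Q = 26.4 and Q = 39.6: ½·(39.6 − 26.4)·(37 − 4) = 217.8.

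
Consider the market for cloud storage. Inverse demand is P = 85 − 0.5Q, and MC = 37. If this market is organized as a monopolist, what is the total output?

A monopolist chooses Q where MR = MC. MR = 85 − Q; setting this equal to 37 gives Q = 48 and P = 61.

Q = 48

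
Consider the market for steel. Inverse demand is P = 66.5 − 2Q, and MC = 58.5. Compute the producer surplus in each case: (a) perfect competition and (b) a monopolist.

Competition: PS = 0; Monopoly: PS = 8

Under competition P = MC = 58.5, so Q = (66.5 − 58.5)/2 = 4.
PS = (58.5 − 58.5)·4 = 0.
The monopolist equates marginal revenue to marginal cost: 66.5 − 4Q = 58.5, so Q = 2. From demand, P = 62.5.
PS = (62.5 − 58.5)·2 = 8.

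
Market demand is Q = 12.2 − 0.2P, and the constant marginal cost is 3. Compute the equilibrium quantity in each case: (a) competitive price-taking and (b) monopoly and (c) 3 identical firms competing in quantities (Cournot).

Inverting demand: P = 61 − 5Q.
Perfect competition: P = MC = 3, so 61 − 5Q = 3 and Q = 11.6.
Monopoly sets MR = MC: 61 − 10Q = 3 ⇒ Q = 5.8, P = 61 − 5·5.8 = 32.
Cournot with 3 identical firms: the symmetric best-response condition is 61 − 20q = 3. Each firm produces q = 2.9, total output Q = 8.7, price P = 17.5.

Competition: Q = 11.6; Monopoly: Q = 5.8; Cournot: Q = 8.7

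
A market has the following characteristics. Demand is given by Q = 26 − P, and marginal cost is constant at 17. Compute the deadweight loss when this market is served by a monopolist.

DWL = 10.125

Inverting demand: P = 26 − Q.
Competitive firms price at marginal cost: P = 17, giving Q = 9.
A monopolist chooses Q where MR = MC. MR = 26 − 2Q; setting this equal to 17 gives Q = 4.5 and P = 21.5.
DWL is the triangle between Q = 4.5 and Q = 9: ½·(9 − 4.5)·(21.5 − 17) = 10.125.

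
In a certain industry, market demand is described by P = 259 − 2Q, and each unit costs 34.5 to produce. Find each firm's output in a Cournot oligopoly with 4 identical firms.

Cournot with 4 identical firms: the symmetric best-response condition is 259 − 10q = 34.5. Each firm produces q = 22.45, total output Q = 89.8, price P = 79.4.

q_i = 22.45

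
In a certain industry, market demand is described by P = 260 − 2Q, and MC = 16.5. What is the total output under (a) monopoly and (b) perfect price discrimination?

A monopolist chooses Q where MR = MC. MR = 260 − 4Q; setting this equal to 16.5 gives Q = 60.875 and P = 138.25.
Under first-degree price discrimination the firm charges each unit its demand price and produces up to where P = MC, i.e. Q = 121.75. Consumer surplus is zero; producer surplus equals total surplus.

Monopoly: Q = 60.875; Perfect PD: Q = 121.75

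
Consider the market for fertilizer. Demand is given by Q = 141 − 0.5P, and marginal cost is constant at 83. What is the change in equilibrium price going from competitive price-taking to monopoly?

Equilibrium price rises by 99.5

Inverting demand: P = 282 − 2Q.
Under competition P = MC = 83, so Q = (282 − 83)/2 = 99.5.
The monopolist equates marginal revenue to marginal cost: 282 − 4Q = 83, so Q = 49.75. From demand, P = 182.5.
Change in equilibrium price: 182.5 − 83 = 99.5.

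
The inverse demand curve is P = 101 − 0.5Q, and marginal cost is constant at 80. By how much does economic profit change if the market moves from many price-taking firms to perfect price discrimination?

Under competition P = MC = 80, so Q = (101 − 80)/0.5 = 42.
Profit = (80 − 80)·42 = 0.
A perfectly discriminating monopolist sells every unit with P(Q) ≥ MC(Q), so output equals the competitive quantity Q = 42. Each buyer pays their reservation price, so CS = 0 and the firm captures all surplus.
PS equals the full surplus area, 441. Profit = 441 = 441.
Change in economic profit: 441 − 0 = 441.

π rises by 441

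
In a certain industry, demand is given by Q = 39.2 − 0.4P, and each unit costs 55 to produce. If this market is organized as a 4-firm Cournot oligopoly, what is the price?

P = 63.6

Inverting demand: P = 98 − 2.5Q.
With 4 symmetric Cournot firms, each firm's FOC gives 98 − 12.5q = 55, so q = 3.44, Q = 4·3.44 = 13.76, and P = 63.6.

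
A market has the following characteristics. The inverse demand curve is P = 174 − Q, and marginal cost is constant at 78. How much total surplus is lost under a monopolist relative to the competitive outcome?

Under competition P = MC = 78, so Q = (174 − 78)/1 = 96.
Monopoly sets MR = MC: 174 − 2Q = 78 ⇒ Q = 48, P = 174 − 48 = 126.
DWL is the triangle between Q = 48 and Q = 96: ½·(96 − 48)·(126 − 78) = 1152.

DWL = 1152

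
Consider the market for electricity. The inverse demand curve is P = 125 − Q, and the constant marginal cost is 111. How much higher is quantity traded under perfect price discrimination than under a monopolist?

Quantity traded rises by 7

The monopolist equates marginal revenue to marginal cost: 125 − 2Q = 111, so Q = 7. From demand, P = 118.
With perfect price discrimination, output is the efficient level Q = 14 (where demand meets MC), but every buyer pays their willingness to pay: CS = 0 and PS = total surplus.
Change in quantity traded: 14 − 7 = 7.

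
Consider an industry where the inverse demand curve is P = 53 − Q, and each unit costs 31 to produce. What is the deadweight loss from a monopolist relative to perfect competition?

Competitive firms price at marginal cost: P = 31, giving Q = 22.
Monopoly sets MR = MC: 53 − 2Q = 31 ⇒ Q = 11, P = 53 − 11 = 42.
DWL is the triangle between Q = 11 and Q = 22: ½·(22 − 11)·(42 − 31) = 60.5.

DWL = 60.5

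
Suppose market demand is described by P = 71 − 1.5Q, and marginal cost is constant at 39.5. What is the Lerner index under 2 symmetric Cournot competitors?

Cournot with 2 identical firms: the symmetric best-response condition is 71 − 4.5q = 39.5. Each firm produces q = 7, total output Q = 14, price P = 50.
Lerner index = (P − MC)/P = (50 − 39.5)/50 = 0.21.

Lerner index = 0.21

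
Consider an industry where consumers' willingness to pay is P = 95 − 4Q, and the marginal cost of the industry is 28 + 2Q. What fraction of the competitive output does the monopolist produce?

The monopolist equates marginal revenue to marginal cost: 95 − 8Q = 28 + 2Q, so Q = 6.7. From demand, P = 68.2.
Competitive equilibrium sets price equal to marginal cost: 95 − 4Q = 28 + 2Q, so Q = 67/6 and P = 151/3.
Ratio Q_m/Q_c = 6.7/(67/6) = 0.6.

Q_m/Q_c = 0.6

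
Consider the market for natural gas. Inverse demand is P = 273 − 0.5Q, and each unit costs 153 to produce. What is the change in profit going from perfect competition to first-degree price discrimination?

Perfect competition: P = MC = 153, so 273 − 0.5Q = 153 and Q = 240.
Profit = (153 − 153)·240 = 0.
With perfect price discrimination, output is the efficient level Q = 240 (where demand meets MC), but every buyer pays their willingness to pay: CS = 0 and PS = total surplus.
PS equals the full surplus area, 14400. Profit = 14400 = 14400.
Change in profit: 14400 − 0 = 14400.

Profit rises by 14400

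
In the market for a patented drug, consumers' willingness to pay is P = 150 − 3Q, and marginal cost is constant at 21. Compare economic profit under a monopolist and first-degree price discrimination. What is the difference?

Economic profit rises by 1386.75

A monopolist chooses Q where MR = MC. MR = 150 − 6Q; setting this equal to 21 gives Q = 21.5 and P = 85.5.
Profit = (85.5 − 21)·21.5 = 1386.75.
Under first-degree price discrimination the firm charges each unit its demand price and produces up to where P = MC, i.e. Q = 43. Consumer surplus is zero; producer surplus equals total surplus.
PS equals the full surplus area, 2773.5. Profit = 2773.5 = 2773.5.
Change in economic profit: 2773.5 − 1386.75 = 1386.75.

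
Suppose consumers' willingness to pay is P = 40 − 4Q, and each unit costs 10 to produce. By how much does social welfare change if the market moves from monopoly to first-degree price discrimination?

TS rises by 28.125

A monopolist chooses Q where MR = MC. MR = 40 − 8Q; setting this equal to 10 gives Q = 3.75 and P = 25.
CS = ½·(40 − 25)·3.75 = 28.125; PS = (25 − 10)·3.75 = 56.25; TS = 84.375.
A perfectly discriminating monopolist sells every unit with P(Q) ≥ MC(Q), so output equals the competitive quantity Q = 7.5. Each buyer pays their reservation price, so CS = 0 and the firm captures all surplus.
TS = 112.5 (equal to competitive TS).
Change in social welfare: 112.5 − 84.375 = 28.125.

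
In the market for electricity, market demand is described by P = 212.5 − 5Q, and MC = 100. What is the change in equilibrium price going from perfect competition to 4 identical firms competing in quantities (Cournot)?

Equilibrium price rises by 22.5

Perfect competition: P = MC = 100, so 212.5 − 5Q = 100 and Q = 22.5.
In a 4-firm Cournot equilibrium, symmetry and the first-order condition give q = (212.5 − 100)/(25) = 4.5. So Q = 18 and P = 122.5.
Change in equilibrium price: 122.5 − 100 = 22.5.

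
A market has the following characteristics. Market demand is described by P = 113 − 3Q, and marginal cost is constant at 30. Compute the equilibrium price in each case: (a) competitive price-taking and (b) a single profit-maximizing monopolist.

Competition: P = 30; Monopoly: P = 71.5

Perfect competition: P = MC = 30, so 113 − 3Q = 30 and Q = 83/3.
Monopoly sets MR = MC: 113 − 6Q = 30 ⇒ Q = 83/6, P = 113 − 3·83/6 = 71.5.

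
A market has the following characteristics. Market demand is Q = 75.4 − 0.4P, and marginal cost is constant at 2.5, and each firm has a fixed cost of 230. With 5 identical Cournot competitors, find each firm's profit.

π_i = 154.4

Inverting demand: P = 188.5 − 2.5Q.
Cournot with 5 identical firms: the symmetric best-response condition is 188.5 − 15q = 2.5. Each firm produces q = 12.4, total output Q = 62, price P = 33.5.
Each firm's profit = (33.5 − 2.5)·12.4 − 230 = 154.4.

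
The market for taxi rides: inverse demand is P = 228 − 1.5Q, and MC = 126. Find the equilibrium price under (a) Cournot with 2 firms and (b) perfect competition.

Cournot: P = 160; Competition: P = 126

With 2 symmetric Cournot firms, each firm's FOC gives 228 − 4.5q = 126, so q = 68/3, Q = 2·68/3 = 136/3, and P = 160.
Competitive firms price at marginal cost: P = 126, giving Q = 68.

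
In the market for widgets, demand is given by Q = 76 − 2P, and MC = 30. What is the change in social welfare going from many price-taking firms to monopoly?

Inverting demand: P = 38 − 0.5Q.
Under competition P = MC = 30, so Q = (38 − 30)/0.5 = 16.
CS = ½·(38 − 30)·16 = 64; PS = (30 − 30)·16 = 0; TS = 64.
A monopolist chooses Q where MR = MC. MR = 38 − Q; setting this equal to 30 gives Q = 8 and P = 34.
CS = ½·(38 − 34)·8 = 16; PS = (34 − 30)·8 = 32; TS = 48.
Change in social welfare: 48 − 64 = −16.

Social welfare falls by 16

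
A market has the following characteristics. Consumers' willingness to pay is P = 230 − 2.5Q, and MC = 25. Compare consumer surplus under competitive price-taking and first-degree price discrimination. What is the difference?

Consumer surplus falls by 8405

Competitive firms price at marginal cost: P = 25, giving Q = 82.
CS = ½·(230 − 25)·82 = 8405.
A perfectly discriminating monopolist sells every unit with P(Q) ≥ MC(Q), so output equals the competitive quantity Q = 82. Each buyer pays their reservation price, so CS = 0 and the firm captures all surplus.
CS = 0.
Change in consumer surplus: 0 − 8405 = −8405.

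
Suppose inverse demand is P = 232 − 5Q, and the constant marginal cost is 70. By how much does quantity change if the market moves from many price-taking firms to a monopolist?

Competitive firms price at marginal cost: P = 70, giving Q = 32.4.
A monopolist chooses Q where MR = MC. MR = 232 − 10Q; setting this equal to 70 gives Q = 16.2 and P = 151.
Change in quantity: 16.2 − 32.4 = −16.2.

Q falls by 16.2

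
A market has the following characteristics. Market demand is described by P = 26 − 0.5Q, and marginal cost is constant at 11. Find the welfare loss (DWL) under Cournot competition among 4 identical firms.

Under competition P = MC = 11, so Q = (26 − 11)/0.5 = 30.
With 4 symmetric Cournot firms, each firm's FOC gives 26 − 2.5q = 11, so q = 6, Q = 4·6 = 24, and P = 14.
DWL is the triangle between Q = 24 and Q = 30: ½·(30 − 24)·(14 − 11) = 9.

DWL = 9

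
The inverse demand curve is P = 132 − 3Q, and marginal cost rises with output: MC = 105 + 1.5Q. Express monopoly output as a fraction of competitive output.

Q_m/Q_c = 0.6

The monopolist equates marginal revenue to marginal cost: 132 − 6Q = 105 + 1.5Q, so Q = 3.6. From demand, P = 121.2.
Under competition P = MC: 132 − 3Q = 105 + 1.5Q ⇒ Q = 6, P = 114.
Ratio Q_m/Q_c = 3.6/6 = 0.6.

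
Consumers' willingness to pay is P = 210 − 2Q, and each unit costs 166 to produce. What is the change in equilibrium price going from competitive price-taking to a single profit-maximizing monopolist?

Equilibrium price rises by 22

Competitive firms price at marginal cost: P = 166, giving Q = 22.
The monopolist equates marginal revenue to marginal cost: 210 − 4Q = 166, so Q = 11. From demand, P = 188.
Change in equilibrium price: 188 − 166 = 22.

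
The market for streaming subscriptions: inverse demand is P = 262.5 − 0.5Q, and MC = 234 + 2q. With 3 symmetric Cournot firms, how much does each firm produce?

With 3 symmetric Cournot firms, each firm's FOC gives 262.5 − 2q = 234 + 2q, so q = 7.125, Q = 3·7.125 = 21.375, and P = 4029/16.

q_i = 7.125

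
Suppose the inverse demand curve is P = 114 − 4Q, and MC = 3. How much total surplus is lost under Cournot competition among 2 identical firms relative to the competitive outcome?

DWL = 171.125

Under competition P = MC = 3, so Q = (114 − 3)/4 = 27.75.
Cournot with 2 identical firms: the symmetric best-response condition is 114 − 12q = 3. Each firm produces q = 9.25, total output Q = 18.5, price P = 40.
DWL is the triangle between Q = 18.5 and Q = 27.75: ½·(27.75 − 18.5)·(40 − 3) = 171.125.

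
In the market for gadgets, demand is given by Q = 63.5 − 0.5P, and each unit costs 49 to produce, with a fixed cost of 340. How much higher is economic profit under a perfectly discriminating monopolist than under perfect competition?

Inverting demand: P = 127 − 2Q.
Competitive firms price at marginal cost: P = 49, giving Q = 39.
Profit = (49 − 49)·39 − 340 = −340.
Under first-degree price discrimination the firm charges each unit its demand price and produces up to where P = MC, i.e. Q = 39. Consumer surplus is zero; producer surplus equals total surplus.
PS equals the full surplus area, 1521. Profit = 1521 − 340 = 1181.
Change in economic profit: 1181 − −340 = 1521.

π rises by 1521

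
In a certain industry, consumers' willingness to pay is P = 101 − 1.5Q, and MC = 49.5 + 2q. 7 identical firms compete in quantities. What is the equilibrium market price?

P = 62.375

In a 7-firm Cournot equilibrium, symmetry and the first-order condition give q = (101 − 49.5)/(14) = 103/28. So Q = 25.75 and P = 62.375.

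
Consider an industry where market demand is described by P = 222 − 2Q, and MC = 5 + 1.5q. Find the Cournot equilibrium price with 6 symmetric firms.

Cournot with 6 identical firms: the symmetric best-response condition is 222 − 14q = 5 + 1.5q. Each firm produces q = 14, total output Q = 84, price P = 54.

P = 54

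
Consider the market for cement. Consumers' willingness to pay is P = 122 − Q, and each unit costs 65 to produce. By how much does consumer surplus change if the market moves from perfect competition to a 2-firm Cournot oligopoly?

Competitive firms price at marginal cost: P = 65, giving Q = 57.
CS = ½·(122 − 65)·57 = 1624.5.
With 2 symmetric Cournot firms, each firm's FOC gives 122 − 3q = 65, so q = 19, Q = 2·19 = 38, and P = 84.
CS = ½·(122 − 84)·38 = 722.
Change in consumer surplus: 722 − 1624.5 = −902.5.

CS falls by 902.5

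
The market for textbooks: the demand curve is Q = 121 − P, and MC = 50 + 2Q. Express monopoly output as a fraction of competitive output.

Inverting demand: P = 121 − Q.
A monopolist chooses Q where MR = MC. MR = 121 − 2Q; setting this equal to 50 + 2Q gives Q = 17.75 and P = 103.25.
Competitive equilibrium sets price equal to marginal cost: 121 − Q = 50 + 2Q, so Q = 71/3 and P = 292/3.
Ratio Q_m/Q_c = 17.75/(71/3) = 0.75.

Q_m/Q_c = 0.75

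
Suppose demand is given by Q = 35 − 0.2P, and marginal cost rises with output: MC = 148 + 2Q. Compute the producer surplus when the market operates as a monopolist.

PS = 30.375

Inverting demand: P = 175 − 5Q.
A monopolist chooses Q where MR = MC. MR = 175 − 10Q; setting this equal to 148 + 2Q gives Q = 2.25 and P = 163.75.
PS = P·Q − VC(Q) = 163.75·2.25 − (148·2.25 + ½·2·2.25²) = 30.375.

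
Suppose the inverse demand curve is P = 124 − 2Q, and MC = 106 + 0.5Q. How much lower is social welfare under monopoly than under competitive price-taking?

TS falls by 12.8

Competitive equilibrium sets price equal to marginal cost: 124 − 2Q = 106 + 0.5Q, so Q = 7.2 and P = 109.6.
CS = ½·(124 − 109.6)·7.2 = 51.84; PS = (109.6·7.2 − 106·7.2 − ½·0.5·7.2²) = 12.96; TS = 64.8.
The monopolist equates marginal revenue to marginal cost: 124 − 4Q = 106 + 0.5Q, so Q = 4. From demand, P = 116.
CS = ½·(124 − 116)·4 = 16; PS = (116·4 − 106·4 − ½·0.5·4²) = 36; TS = 52.
Change in social welfare: 52 − 64.8 = −12.8.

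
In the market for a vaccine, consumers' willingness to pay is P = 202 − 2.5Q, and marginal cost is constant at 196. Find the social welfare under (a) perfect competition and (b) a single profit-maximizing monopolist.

Competition: TS = 7.2; Monopoly: TS = 5.4

Perfect competition: P = MC = 196, so 202 − 2.5Q = 196 and Q = 2.4.
CS = ½·(202 − 196)·2.4 = 7.2; PS = (196 − 196)·2.4 = 0; TS = 7.2.
The monopolist equates marginal revenue to marginal cost: 202 − 5Q = 196, so Q = 1.2. From demand, P = 199.
CS = ½·(202 − 199)·1.2 = 1.8; PS = (199 − 196)·1.2 = 3.6; TS = 5.4.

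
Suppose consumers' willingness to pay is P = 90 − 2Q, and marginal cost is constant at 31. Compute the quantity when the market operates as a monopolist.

Q = 14.75

Monopoly sets MR = MC: 90 − 4Q = 31 ⇒ Q = 14.75, P = 90 − 2·14.75 = 60.5.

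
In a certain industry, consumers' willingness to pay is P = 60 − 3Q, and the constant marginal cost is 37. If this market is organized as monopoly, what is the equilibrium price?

P = 48.5

Monopoly sets MR = MC: 60 − 6Q = 37 ⇒ Q = 23/6, P = 60 − 3·23/6 = 48.5.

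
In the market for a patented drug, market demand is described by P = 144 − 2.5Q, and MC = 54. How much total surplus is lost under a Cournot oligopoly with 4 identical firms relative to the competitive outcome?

Under competition P = MC = 54, so Q = (144 − 54)/2.5 = 36.
Cournot with 4 identical firms: the symmetric best-response condition is 144 − 12.5q = 54. Each firm produces q = 7.2, total output Q = 28.8, price P = 72.
DWL is the triangle between Q = 28.8 and Q = 36: ½·(36 − 28.8)·(72 − 54) = 64.8.

DWL = 64.8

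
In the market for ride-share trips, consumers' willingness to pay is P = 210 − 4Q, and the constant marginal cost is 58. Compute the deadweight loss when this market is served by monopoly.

Under competition P = MC = 58, so Q = (210 − 58)/4 = 38.
A monopolist chooses Q where MR = MC. MR = 210 − 8Q; setting this equal to 58 gives Q = 19 and P = 134.
DWL is the triangle between Q = 19 and Q = 38: ½·(38 − 19)·(134 − 58) = 722.

DWL = 722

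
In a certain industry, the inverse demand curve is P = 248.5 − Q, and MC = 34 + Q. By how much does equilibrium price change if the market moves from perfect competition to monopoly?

Equilibrium price rises by 35.75

Under competition P = MC: 248.5 − Q = 34 + Q ⇒ Q = 107.25, P = 141.25.
Monopoly sets MR = MC: 248.5 − 2Q = 34 + Q ⇒ Q = 71.5, P = 248.5 − 71.5 = 177.
Change in equilibrium price: 177 − 141.25 = 35.75.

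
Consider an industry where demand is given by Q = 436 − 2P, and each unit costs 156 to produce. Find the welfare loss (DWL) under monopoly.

Inverting demand: P = 218 − 0.5Q.
Perfect competition: P = MC = 156, so 218 − 0.5Q = 156 and Q = 124.
A monopolist chooses Q where MR = MC. MR = 218 − Q; setting this equal to 156 gives Q = 62 and P = 187.
DWL is the triangle between Q = 62 and Q = 124: ½·(124 − 62)·(187 − 156) = 961.

DWL = 961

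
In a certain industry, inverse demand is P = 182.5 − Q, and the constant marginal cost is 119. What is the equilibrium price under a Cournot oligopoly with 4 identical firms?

P = 131.7

Cournot with 4 identical firms: the symmetric best-response condition is 182.5 − 5q = 119. Each firm produces q = 12.7, total output Q = 50.8, price P = 131.7.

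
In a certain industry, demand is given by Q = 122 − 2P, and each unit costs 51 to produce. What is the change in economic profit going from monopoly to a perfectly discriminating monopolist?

Inverting demand: P = 61 − 0.5Q.
Monopoly sets MR = MC: 61 − Q = 51 ⇒ Q = 10, P = 61 − 0.5·10 = 56.
Profit = (56 − 51)·10 = 50.
With perfect price discrimination, output is the efficient level Q = 20 (where demand meets MC), but every buyer pays their willingness to pay: CS = 0 and PS = total surplus.
PS equals the full surplus area, 100. Profit = 100 = 100.
Change in economic profit: 100 − 50 = 50.

Economic profit rises by 50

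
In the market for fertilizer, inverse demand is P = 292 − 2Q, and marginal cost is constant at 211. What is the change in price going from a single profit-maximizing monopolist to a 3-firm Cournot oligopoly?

P falls by 20.25

The monopolist equates marginal revenue to marginal cost: 292 − 4Q = 211, so Q = 20.25. From demand, P = 251.5.
Cournot with 3 identical firms: the symmetric best-response condition is 292 − 8q = 211. Each firm produces q = 10.125, total output Q = 30.375, price P = 231.25.
Change in price: 231.25 − 251.5 = −20.25.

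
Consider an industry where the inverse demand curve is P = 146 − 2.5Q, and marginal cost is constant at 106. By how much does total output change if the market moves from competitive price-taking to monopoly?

Q falls by 8

Perfect competition: P = MC = 106, so 146 − 2.5Q = 106 and Q = 16.
The monopolist equates marginal revenue to marginal cost: 146 − 5Q = 106, so Q = 8. From demand, P = 126.
Change in total output: 8 − 16 = −8.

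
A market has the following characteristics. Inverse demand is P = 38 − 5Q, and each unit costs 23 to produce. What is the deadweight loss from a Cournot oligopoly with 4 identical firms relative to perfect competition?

Under competition P = MC = 23, so Q = (38 − 23)/5 = 3.
With 4 symmetric Cournot firms, each firm's FOC gives 38 − 25q = 23, so q = 0.6, Q = 4·0.6 = 2.4, and P = 26.
DWL is the triangle between Q = 2.4 and Q = 3: ½·(3 − 2.4)·(26 − 23) = 0.9.

DWL = 0.9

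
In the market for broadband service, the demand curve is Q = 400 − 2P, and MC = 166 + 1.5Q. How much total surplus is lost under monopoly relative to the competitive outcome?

DWL = 11.56

Inverting demand: P = 200 − 0.5Q.
Competitive equilibrium sets price equal to marginal cost: 200 − 0.5Q = 166 + 1.5Q, so Q = 17 and P = 191.5.
A monopolist chooses Q where MR = MC. MR = 200 − Q; setting this equal to 166 + 1.5Q gives Q = 13.6 and P = 193.2.
CS = ½·(200 − 191.5)·17 = 72.25; PS = (191.5·17 − 166·17 − ½·1.5·17²) = 216.75; TS = 289.
CS = ½·(200 − 193.2)·13.6 = 46.24; PS = (193.2·13.6 − 166·13.6 − ½·1.5·13.6²) = 231.2; TS = 277.44.
DWL = 289 − 277.44 = 11.56.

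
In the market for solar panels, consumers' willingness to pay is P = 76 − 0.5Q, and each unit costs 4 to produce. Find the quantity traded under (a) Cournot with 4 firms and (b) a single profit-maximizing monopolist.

Cournot with 4 identical firms: the symmetric best-response condition is 76 − 2.5q = 4. Each firm produces q = 28.8, total output Q = 115.2, price P = 18.4.
The monopolist equates marginal revenue to marginal cost: 76 − Q = 4, so Q = 72. From demand, P = 40.

Cournot: Q = 115.2; Monopoly: Q = 72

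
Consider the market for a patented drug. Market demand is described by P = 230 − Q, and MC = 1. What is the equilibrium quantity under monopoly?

Q = 114.5

Monopoly sets MR = MC: 230 − 2Q = 1 ⇒ Q = 114.5, P = 230 − 114.5 = 115.5.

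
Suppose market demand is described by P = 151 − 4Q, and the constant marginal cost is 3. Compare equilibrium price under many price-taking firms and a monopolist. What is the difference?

Perfect competition: P = MC = 3, so 151 − 4Q = 3 and Q = 37.
Monopoly sets MR = MC: 151 − 8Q = 3 ⇒ Q = 18.5, P = 151 − 4·18.5 = 77.
Change in equilibrium price: 77 − 3 = 74.

Equilibrium price rises by 74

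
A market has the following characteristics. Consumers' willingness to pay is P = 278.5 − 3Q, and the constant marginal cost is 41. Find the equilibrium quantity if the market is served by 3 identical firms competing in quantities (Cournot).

With 3 symmetric Cournot firms, each firm's FOC gives 278.5 − 12q = 41, so q = 475/24, Q = 3·475/24 = 59.375, and P = 100.375.

Q = 59.375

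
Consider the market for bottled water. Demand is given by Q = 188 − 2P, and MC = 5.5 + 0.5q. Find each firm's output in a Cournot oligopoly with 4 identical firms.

q_i = 29.5

Inverting demand: P = 94 − 0.5Q.
With 4 symmetric Cournot firms, each firm's FOC gives 94 − 2.5q = 5.5 + 0.5q, so q = 29.5, Q = 4·29.5 = 118, and P = 35.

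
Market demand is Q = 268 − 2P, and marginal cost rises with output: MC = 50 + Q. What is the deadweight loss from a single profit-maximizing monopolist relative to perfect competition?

Inverting demand: P = 134 − 0.5Q.
Competitive equilibrium sets price equal to marginal cost: 134 − 0.5Q = 50 + Q, so Q = 56 and P = 106.
The monopolist equates marginal revenue to marginal cost: 134 − Q = 50 + Q, so Q = 42. From demand, P = 113.
CS = ½·(134 − 106)·56 = 784; PS = (106·56 − 50·56 − ½·1·56²) = 1568; TS = 2352.
CS = ½·(134 − 113)·42 = 441; PS = (113·42 − 50·42 − ½·1·42²) = 1764; TS = 2205.
DWL = 2352 − 2205 = 147.

DWL = 147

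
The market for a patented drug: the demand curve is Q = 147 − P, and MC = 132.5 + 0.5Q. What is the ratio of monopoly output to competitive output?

Inverting demand: P = 147 − Q.
A monopolist chooses Q where MR = MC. MR = 147 − 2Q; setting this equal to 132.5 + 0.5Q gives Q = 5.8 and P = 141.2.
Competitive equilibrium sets price equal to marginal cost: 147 − Q = 132.5 + 0.5Q, so Q = 29/3 and P = 412/3.
Ratio Q_m/Q_c = 5.8/(29/3) = 0.6.

Q_m/Q_c = 0.6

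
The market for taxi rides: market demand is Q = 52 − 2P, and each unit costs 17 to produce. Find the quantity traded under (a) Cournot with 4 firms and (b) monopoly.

Inverting demand: P = 26 − 0.5Q.
Cournot with 4 identical firms: the symmetric best-response condition is 26 − 2.5q = 17. Each firm produces q = 3.6, total output Q = 14.4, price P = 18.8.
Monopoly sets MR = MC: 26 − Q = 17 ⇒ Q = 9, P = 26 − 0.5·9 = 21.5.

Cournot: Q = 14.4; Monopoly: Q = 9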